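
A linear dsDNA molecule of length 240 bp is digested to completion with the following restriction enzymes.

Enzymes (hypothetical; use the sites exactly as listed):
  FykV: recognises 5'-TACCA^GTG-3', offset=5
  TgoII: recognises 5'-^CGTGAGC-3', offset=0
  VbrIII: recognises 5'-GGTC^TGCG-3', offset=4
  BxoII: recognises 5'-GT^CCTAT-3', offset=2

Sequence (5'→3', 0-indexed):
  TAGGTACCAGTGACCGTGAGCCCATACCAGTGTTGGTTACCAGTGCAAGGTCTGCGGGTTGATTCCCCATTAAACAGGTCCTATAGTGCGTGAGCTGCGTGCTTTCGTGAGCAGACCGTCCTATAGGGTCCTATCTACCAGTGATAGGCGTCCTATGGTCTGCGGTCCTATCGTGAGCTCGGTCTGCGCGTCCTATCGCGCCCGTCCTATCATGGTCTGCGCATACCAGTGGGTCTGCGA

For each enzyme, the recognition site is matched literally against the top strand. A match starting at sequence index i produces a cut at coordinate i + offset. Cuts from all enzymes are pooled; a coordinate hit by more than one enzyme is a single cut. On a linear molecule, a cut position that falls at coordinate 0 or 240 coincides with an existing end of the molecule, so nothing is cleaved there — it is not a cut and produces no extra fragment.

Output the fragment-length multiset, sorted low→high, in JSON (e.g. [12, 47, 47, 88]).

[5,5,5,6,7,7,9,9,9,10,10,11,11,11,12,13,13,14,14,15,17,27]

Site scan:
  FykV TACCAGTG/5: at [4, 24, 37, 135, 223] ⇒ [9, 29, 42, 140, 228]
  TgoII CGTGAGC/0: at [14, 88, 105, 171] ⇒ [14, 88, 105, 171]
  VbrIII GGTCTGCG/4: at [48, 156, 180, 213, 231] ⇒ [52, 160, 184, 217, 235]
  BxoII GTCCTAT/2: at [77, 117, 127, 149, 164, 189, 203] ⇒ [79, 119, 129, 151, 166, 191, 205]

Pooled cuts: [9, 14, 29, 42, 52, 79, 88, 105, 119, 129, 140, 151, 160, 166, 171, 184, 191, 205, 217, 228, 235]

Fragments:
  [0,9): 9 bp
  [9,14): 5 bp
  [14,29): 15 bp
  [29,42): 13 bp
  [42,52): 10 bp
  [52,79): 27 bp
  [79,88): 9 bp
  [88,105): 17 bp
  [105,119): 14 bp
  [119,129): 10 bp
  [129,140): 11 bp
  [140,151): 11 bp
  [151,160): 9 bp
  [160,166): 6 bp
  [166,171): 5 bp
  [171,184): 13 bp
  [184,191): 7 bp
  [191,205): 14 bp
  [205,217): 12 bp
  [217,228): 11 bp
  [228,235): 7 bp
  [235,240): 5 bp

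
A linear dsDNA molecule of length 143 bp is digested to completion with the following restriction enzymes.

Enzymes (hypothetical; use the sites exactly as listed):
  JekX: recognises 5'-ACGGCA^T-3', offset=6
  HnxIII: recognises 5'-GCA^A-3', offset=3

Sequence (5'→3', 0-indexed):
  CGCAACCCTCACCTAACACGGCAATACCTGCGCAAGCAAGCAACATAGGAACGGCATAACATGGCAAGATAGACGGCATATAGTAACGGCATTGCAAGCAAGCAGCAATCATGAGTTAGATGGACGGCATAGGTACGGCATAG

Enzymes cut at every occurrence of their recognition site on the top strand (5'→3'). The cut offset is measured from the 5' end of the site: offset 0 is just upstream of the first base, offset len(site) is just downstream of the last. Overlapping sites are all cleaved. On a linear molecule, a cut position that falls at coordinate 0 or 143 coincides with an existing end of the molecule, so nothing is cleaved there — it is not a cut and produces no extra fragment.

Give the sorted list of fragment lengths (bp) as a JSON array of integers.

Per-enzyme occurrences:
  JekX (ACGGCAT, off=6): starts [50, 72, 85, 123, 134] → cuts [56, 78, 91, 129, 140]
  HnxIII (GCAA, off=3): starts [1, 20, 31, 35, 39, 63, 93, 97, 104] → cuts [4, 23, 34, 38, 42, 66, 96, 100, 107]

Pooled cuts: [4, 23, 34, 38, 42, 56, 66, 78, 91, 96, 100, 107, 129, 140]

Fragments:
  [0,4): 4 bp
  [4,23): 19 bp
  [23,34): 11 bp
  [34,38): 4 bp
  [38,42): 4 bp
  [42,56): 14 bp
  [56,66): 10 bp
  [66,78): 12 bp
  [78,91): 13 bp
  [91,96): 5 bp
  [96,100): 4 bp
  [100,107): 7 bp
  [107,129): 22 bp
  [129,140): 11 bp
  [140,143): 3 bp

[3,4,4,4,4,5,7,10,11,11,12,13,14,19,22]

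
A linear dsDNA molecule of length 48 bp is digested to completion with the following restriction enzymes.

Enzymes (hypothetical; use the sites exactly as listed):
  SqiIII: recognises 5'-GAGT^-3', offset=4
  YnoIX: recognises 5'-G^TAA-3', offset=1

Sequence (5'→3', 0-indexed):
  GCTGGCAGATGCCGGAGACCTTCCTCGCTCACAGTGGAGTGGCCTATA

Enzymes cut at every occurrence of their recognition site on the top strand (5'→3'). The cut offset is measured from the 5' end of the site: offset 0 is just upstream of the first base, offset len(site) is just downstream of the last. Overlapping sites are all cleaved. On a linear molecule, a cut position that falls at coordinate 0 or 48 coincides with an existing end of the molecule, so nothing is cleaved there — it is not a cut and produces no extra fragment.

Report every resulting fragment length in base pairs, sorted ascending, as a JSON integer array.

Per-enzyme occurrences:
  SqiIII (GAGT, off=4): starts [36] → cuts [40]
  YnoIX (GTAA, off=1): no sites

All cut coordinates (distinct, sorted): [40]

Fragment lengths:
  [0,40): 40 bp
  [40,48): 8 bp

[8,40]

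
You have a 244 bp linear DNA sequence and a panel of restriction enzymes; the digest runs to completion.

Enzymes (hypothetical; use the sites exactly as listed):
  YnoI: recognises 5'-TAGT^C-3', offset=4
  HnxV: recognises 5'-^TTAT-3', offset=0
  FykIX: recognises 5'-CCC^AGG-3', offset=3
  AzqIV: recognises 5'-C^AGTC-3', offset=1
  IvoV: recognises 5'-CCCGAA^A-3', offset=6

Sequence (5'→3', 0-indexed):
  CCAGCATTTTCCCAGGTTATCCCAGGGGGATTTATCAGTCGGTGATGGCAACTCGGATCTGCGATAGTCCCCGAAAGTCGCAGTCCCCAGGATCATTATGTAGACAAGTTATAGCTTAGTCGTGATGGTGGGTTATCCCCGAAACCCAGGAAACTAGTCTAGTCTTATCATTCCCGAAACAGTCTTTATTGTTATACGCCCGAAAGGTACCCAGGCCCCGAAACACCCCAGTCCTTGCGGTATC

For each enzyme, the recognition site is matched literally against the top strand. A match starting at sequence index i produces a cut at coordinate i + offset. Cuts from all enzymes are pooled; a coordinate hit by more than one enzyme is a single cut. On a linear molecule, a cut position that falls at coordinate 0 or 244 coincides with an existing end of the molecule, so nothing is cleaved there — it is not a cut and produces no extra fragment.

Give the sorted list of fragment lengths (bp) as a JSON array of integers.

Site scan:
  YnoI (TAGTC, off=4): starts [64, 116, 154, 159] → cuts [68, 120, 158, 163]
  HnxV (TTAT, off=0): starts [16, 31, 95, 108, 132, 164, 185, 191] → cuts [16, 31, 95, 108, 132, 164, 185, 191]
  FykIX (CCCAGG, off=3): starts [10, 20, 85, 144, 209] → cuts [13, 23, 88, 147, 212]
  AzqIV (CAGTC, off=1): starts [35, 80, 179, 228] → cuts [36, 81, 180, 229]
  IvoV (CCCGAAA, off=6): starts [69, 137, 172, 198, 216] → cuts [75, 143, 178, 204, 222]

Pooled cuts: [13, 16, 23, 31, 36, 68, 75, 81, 88, 95, 108, 120, 132, 143, 147, 158, 163, 164, 178, 180, 185, 191, 204, 212, 222, 229]

Fragments:
  [0,13): 13 bp
  [13,16): 3 bp
  [16,23): 7 bp
  [23,31): 8 bp
  [31,36): 5 bp
  [36,68): 32 bp
  [68,75): 7 bp
  [75,81): 6 bp
  [81,88): 7 bp
  [88,95): 7 bp
  [95,108): 13 bp
  [108,120): 12 bp
  [120,132): 12 bp
  [132,143): 11 bp
  [143,147): 4 bp
  [147,158): 11 bp
  [158,163): 5 bp
  [163,164): 1 bp
  [164,178): 14 bp
  [178,180): 2 bp
  [180,185): 5 bp
  [185,191): 6 bp
  [191,204): 13 bp
  [204,212): 8 bp
  [212,222): 10 bp
  [222,229): 7 bp
  [229,244): 15 bp

[1,2,3,4,5,5,5,6,6,7,7,7,7,7,8,8,10,11,11,12,12,13,13,13,14,15,32]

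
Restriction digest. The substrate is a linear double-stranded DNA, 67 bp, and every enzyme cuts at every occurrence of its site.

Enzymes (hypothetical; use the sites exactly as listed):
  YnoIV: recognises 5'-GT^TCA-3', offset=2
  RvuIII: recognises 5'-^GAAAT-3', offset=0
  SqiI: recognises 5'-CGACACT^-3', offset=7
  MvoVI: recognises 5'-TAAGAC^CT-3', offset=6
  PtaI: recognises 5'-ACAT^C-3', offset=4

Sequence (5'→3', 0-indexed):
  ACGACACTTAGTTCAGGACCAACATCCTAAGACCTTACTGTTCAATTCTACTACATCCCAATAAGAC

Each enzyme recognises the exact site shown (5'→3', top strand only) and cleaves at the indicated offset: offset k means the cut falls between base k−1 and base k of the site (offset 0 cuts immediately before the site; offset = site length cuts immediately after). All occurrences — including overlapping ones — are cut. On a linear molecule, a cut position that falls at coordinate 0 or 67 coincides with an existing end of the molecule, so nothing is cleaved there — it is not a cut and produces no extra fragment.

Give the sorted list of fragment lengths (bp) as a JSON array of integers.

Site scan:
  YnoIV (GTTCA, off=2): starts [10, 39] → cuts [12, 41]
  RvuIII (GAAAT, off=0): no sites
  SqiI (CGACACT, off=7): starts [1] → cuts [8]
  MvoVI (TAAGACCT, off=6): starts [27] → cuts [33]
  PtaI (ACATC, off=4): starts [21, 52] → cuts [25, 56]

Pooled cuts: [8, 12, 25, 33, 41, 56]

Fragments:
  [0,8): 8 bp
  [8,12): 4 bp
  [12,25): 13 bp
  [25,33): 8 bp
  [33,41): 8 bp
  [41,56): 15 bp
  [56,67): 11 bp

[4,8,8,8,11,13,15]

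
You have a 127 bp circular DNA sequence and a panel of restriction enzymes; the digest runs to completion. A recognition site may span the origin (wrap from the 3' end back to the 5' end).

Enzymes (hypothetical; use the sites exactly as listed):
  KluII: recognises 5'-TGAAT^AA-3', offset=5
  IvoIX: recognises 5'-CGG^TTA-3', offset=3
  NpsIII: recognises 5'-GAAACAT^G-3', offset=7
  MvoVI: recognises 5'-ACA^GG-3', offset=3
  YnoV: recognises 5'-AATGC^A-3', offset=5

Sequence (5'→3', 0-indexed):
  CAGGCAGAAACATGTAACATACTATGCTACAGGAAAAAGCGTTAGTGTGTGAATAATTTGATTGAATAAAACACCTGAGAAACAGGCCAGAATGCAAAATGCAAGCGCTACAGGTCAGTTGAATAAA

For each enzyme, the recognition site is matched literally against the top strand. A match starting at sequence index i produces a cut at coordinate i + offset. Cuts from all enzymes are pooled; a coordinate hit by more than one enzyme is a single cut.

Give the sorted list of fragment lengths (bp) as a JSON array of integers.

[5,7,10,11,11,12,13,17,18,23]

Site scan:
  KluII TGAATAA/5: at [49, 62, 119] ⇒ [54, 67, 124]
  IvoIX (CGGTTA, off=3): no sites
  NpsIII GAAACATG/7: at [6] ⇒ [13]
  MvoVI ACAGG/3: at [28, 81, 109, 126] ⇒ [2, 31, 84, 112]
  YnoV AATGCA/5: at [90, 97] ⇒ [95, 102]

Pooled cuts: [2, 13, 31, 54, 67, 84, 95, 102, 112, 124]

Fragment lengths:
  2→13: 11 bp
  13→31: 18 bp
  31→54: 23 bp
  54→67: 13 bp
  67→84: 17 bp
  84→95: 11 bp
  95→102: 7 bp
  102→112: 10 bp
  112→124: 12 bp
  124→2 (wrap): 127-124+2 = 5 bp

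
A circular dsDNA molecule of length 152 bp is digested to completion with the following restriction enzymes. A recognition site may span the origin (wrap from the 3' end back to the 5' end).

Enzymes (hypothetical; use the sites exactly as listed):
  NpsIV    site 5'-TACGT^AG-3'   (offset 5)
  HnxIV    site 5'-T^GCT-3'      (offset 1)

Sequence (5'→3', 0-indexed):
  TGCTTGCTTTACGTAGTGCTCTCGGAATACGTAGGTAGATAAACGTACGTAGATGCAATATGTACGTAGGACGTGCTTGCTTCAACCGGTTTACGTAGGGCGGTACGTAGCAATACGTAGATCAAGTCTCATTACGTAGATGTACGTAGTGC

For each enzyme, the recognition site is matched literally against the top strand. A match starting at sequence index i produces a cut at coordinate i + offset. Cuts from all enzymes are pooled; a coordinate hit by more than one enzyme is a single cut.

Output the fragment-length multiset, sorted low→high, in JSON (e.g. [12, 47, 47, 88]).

[3,3,3,4,4,7,9,10,10,12,15,17,18,18,19]

Site scan:
  NpsIV (TACGTAG, off=5): starts [9, 27, 45, 62, 91, 103, 113, 132, 142] → cuts [14, 32, 50, 67, 96, 108, 118, 137, 147]
  HnxIV (TGCT, off=1): starts [0, 4, 16, 73, 77, 149] → cuts [1, 5, 17, 74, 78, 150]

All cut coordinates (distinct, sorted): [1, 5, 14, 17, 32, 50, 67, 74, 78, 96, 108, 118, 137, 147, 150]

Fragment lengths:
  1→5: 4 bp
  5→14: 9 bp
  14→17: 3 bp
  17→32: 15 bp
  32→50: 18 bp
  50→67: 17 bp
  67→74: 7 bp
  74→78: 4 bp
  78→96: 18 bp
  96→108: 12 bp
  108→118: 10 bp
  118→137: 19 bp
  137→147: 10 bp
  147→150: 3 bp
  150→1 (wrap): 152-150+1 = 3 bp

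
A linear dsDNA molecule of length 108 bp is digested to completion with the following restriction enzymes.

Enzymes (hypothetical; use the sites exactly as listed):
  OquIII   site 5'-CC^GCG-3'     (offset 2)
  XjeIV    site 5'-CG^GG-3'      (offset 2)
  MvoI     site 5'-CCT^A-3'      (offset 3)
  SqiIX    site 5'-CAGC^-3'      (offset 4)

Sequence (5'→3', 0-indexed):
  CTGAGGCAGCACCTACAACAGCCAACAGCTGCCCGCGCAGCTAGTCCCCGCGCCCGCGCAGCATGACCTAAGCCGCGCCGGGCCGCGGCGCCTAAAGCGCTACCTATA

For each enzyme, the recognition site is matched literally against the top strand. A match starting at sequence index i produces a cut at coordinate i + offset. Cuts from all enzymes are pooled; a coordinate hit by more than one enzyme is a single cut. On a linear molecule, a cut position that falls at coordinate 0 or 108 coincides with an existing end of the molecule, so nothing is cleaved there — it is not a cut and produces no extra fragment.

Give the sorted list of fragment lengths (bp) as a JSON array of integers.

Scan for sites:
  OquIII CCGCG/2: at [32, 47, 53, 72, 82] ⇒ [34, 49, 55, 74, 84]
  XjeIV CGGG/2: at [78] ⇒ [80]
  MvoI CCTA/3: at [11, 66, 90, 102] ⇒ [14, 69, 93, 105]
  SqiIX CAGC/4: at [6, 18, 25, 37, 58] ⇒ [10, 22, 29, 41, 62]

All cut coordinates (distinct, sorted): [10, 14, 22, 29, 34, 41, 49, 55, 62, 69, 74, 80, 84, 93, 105]

Fragments:
  [0,10): 10 bp
  [10,14): 4 bp
  [14,22): 8 bp
  [22,29): 7 bp
  [29,34): 5 bp
  [34,41): 7 bp
  [41,49): 8 bp
  [49,55): 6 bp
  [55,62): 7 bp
  [62,69): 7 bp
  [69,74): 5 bp
  [74,80): 6 bp
  [80,84): 4 bp
  [84,93): 9 bp
  [93,105): 12 bp
  [105,108): 3 bp

[3,4,4,5,5,6,6,7,7,7,7,8,8,9,10,12]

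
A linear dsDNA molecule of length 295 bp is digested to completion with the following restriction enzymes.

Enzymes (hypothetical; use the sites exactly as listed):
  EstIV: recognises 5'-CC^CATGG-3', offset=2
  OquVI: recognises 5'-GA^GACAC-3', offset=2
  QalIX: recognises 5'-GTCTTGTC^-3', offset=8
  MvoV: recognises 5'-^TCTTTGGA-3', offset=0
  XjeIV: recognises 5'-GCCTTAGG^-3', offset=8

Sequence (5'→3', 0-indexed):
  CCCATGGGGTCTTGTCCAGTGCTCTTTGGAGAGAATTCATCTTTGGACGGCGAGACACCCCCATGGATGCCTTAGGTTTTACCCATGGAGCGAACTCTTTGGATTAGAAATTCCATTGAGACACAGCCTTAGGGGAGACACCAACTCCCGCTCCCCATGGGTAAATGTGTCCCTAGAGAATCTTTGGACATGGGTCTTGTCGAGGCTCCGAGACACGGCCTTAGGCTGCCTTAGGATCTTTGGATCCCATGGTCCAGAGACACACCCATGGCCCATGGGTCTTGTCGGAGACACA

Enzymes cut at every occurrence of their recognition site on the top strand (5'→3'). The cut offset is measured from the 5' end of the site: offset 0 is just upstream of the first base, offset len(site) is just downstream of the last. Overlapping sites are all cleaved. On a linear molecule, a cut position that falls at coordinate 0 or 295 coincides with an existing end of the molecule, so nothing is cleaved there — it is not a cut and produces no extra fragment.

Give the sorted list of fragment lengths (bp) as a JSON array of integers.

[1,2,3,3,6,6,7,7,8,8,10,10,11,11,12,13,14,14,14,14,15,17,19,21,24,25]

Scan for sites:
  EstIV (CCCATGG, off=2): starts [0, 59, 81, 153, 245, 264, 271] → cuts [2, 61, 83, 155, 247, 266, 273]
  OquVI (GAGACAC, off=2): starts [51, 117, 134, 209, 256, 287] → cuts [53, 119, 136, 211, 258, 289]
  QalIX (GTCTTGTC, off=8): starts [8, 193, 278] → cuts [16, 201, 286]
  MvoV (TCTTTGGA, off=0): starts [22, 39, 95, 180, 236] → cuts [22, 39, 95, 180, 236]
  XjeIV (GCCTTAGG, off=8): starts [68, 125, 217, 227] → cuts [76, 133, 225, 235]

All cut coordinates (distinct, sorted): [2, 16, 22, 39, 53, 61, 76, 83, 95, 119, 133, 136, 155, 180, 201, 211, 225, 235, 236, 247, 258, 266, 273, 286, 289]

Fragment lengths:
  [0,2): 2 bp
  [2,16): 14 bp
  [16,22): 6 bp
  [22,39): 17 bp
  [39,53): 14 bp
  [53,61): 8 bp
  [61,76): 15 bp
  [76,83): 7 bp
  [83,95): 12 bp
  [95,119): 24 bp
  [119,133): 14 bp
  [133,136): 3 bp
  [136,155): 19 bp
  [155,180): 25 bp
  [180,201): 21 bp
  [201,211): 10 bp
  [211,225): 14 bp
  [225,235): 10 bp
  [235,236): 1 bp
  [236,247): 11 bp
  [247,258): 11 bp
  [258,266): 8 bp
  [266,273): 7 bp
  [273,286): 13 bp
  [286,289): 3 bp
  [289,295): 6 bp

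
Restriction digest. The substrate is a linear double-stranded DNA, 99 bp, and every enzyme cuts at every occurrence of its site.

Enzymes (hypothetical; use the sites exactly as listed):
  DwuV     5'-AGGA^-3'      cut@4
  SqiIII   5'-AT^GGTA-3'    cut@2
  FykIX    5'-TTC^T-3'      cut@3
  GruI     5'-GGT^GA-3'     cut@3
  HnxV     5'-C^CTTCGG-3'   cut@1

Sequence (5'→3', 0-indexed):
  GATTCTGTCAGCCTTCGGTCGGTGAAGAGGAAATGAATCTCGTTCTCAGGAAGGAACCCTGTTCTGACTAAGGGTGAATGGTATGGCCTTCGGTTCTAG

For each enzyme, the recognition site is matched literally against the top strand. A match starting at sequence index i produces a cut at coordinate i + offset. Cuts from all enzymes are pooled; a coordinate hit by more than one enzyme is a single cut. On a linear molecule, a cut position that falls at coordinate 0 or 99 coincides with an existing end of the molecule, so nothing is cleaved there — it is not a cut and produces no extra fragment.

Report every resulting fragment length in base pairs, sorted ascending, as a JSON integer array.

Per-enzyme occurrences:
  DwuV (AGGA, off=4): starts [27, 47, 51] → cuts [31, 51, 55]
  SqiIII (ATGGTA, off=2): starts [77] → cuts [79]
  FykIX (TTCT, off=3): starts [2, 42, 61, 93] → cuts [5, 45, 64, 96]
  GruI (GGTGA, off=3): starts [20, 72] → cuts [23, 75]
  HnxV (CCTTCGG, off=1): starts [11, 86] → cuts [12, 87]

Pooled cuts: [5, 12, 23, 31, 45, 51, 55, 64, 75, 79, 87, 96]

Fragment lengths:
  [0,5): 5 bp
  [5,12): 7 bp
  [12,23): 11 bp
  [23,31): 8 bp
  [31,45): 14 bp
  [45,51): 6 bp
  [51,55): 4 bp
  [55,64): 9 bp
  [64,75): 11 bp
  [75,79): 4 bp
  [79,87): 8 bp
  [87,96): 9 bp
  [96,99): 3 bp

[3,4,4,5,6,7,8,8,9,9,11,11,14]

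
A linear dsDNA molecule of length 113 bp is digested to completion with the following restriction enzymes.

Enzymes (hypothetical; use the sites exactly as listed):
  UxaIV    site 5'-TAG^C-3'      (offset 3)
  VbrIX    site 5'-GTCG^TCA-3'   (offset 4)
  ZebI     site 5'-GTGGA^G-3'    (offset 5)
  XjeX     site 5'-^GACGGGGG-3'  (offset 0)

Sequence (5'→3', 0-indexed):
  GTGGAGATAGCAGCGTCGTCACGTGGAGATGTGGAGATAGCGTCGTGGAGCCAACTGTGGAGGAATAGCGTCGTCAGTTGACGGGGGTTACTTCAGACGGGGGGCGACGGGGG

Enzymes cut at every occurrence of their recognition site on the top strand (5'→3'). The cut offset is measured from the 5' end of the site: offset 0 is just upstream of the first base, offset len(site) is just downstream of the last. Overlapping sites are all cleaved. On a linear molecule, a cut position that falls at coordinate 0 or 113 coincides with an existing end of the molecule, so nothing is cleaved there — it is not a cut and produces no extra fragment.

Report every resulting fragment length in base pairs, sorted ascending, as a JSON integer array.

Per-enzyme occurrences:
  UxaIV (TAGC, off=3): starts [7, 37, 65] → cuts [10, 40, 68]
  VbrIX (GTCGTCA, off=4): starts [14, 69] → cuts [18, 73]
  ZebI (GTGGAG, off=5): starts [0, 22, 30, 44, 56] → cuts [5, 27, 35, 49, 61]
  XjeX (GACGGGGG, off=0): starts [79, 95, 105] → cuts [79, 95, 105]

Pooled cuts: [5, 10, 18, 27, 35, 40, 49, 61, 68, 73, 79, 95, 105]

Fragment lengths:
  [0,5): 5 bp
  [5,10): 5 bp
  [10,18): 8 bp
  [18,27): 9 bp
  [27,35): 8 bp
  [35,40): 5 bp
  [40,49): 9 bp
  [49,61): 12 bp
  [61,68): 7 bp
  [68,73): 5 bp
  [73,79): 6 bp
  [79,95): 16 bp
  [95,105): 10 bp
  [105,113): 8 bp

[5,5,5,5,6,7,8,8,8,9,9,10,12,16]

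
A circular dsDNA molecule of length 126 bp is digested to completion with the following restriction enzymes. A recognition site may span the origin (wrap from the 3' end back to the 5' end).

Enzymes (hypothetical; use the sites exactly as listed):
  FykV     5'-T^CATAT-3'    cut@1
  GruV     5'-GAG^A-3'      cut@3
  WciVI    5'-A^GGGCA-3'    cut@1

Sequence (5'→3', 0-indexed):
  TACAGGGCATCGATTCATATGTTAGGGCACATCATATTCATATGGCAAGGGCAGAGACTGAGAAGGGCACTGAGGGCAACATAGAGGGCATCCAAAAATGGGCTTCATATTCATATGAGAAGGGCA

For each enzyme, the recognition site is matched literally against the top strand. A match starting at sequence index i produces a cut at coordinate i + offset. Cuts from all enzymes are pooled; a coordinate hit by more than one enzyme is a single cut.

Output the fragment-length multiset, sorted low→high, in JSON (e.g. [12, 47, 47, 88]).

[2,2,6,6,6,8,8,8,9,9,9,10,11,12,20]

Scan for sites:
  FykV TCATAT/1: at [14, 31, 37, 104, 110] ⇒ [15, 32, 38, 105, 111]
  GruV GAGA/3: at [53, 59, 116] ⇒ [56, 62, 119]
  WciVI AGGGCA/1: at [3, 23, 47, 63, 72, 84, 120] ⇒ [4, 24, 48, 64, 73, 85, 121]

All cut coordinates (distinct, sorted): [4, 15, 24, 32, 38, 48, 56, 62, 64, 73, 85, 105, 111, 119, 121]

Fragment lengths:
  4→15: 11 bp
  15→24: 9 bp
  24→32: 8 bp
  32→38: 6 bp
  38→48: 10 bp
  48→56: 8 bp
  56→62: 6 bp
  62→64: 2 bp
  64→73: 9 bp
  73→85: 12 bp
  85→105: 20 bp
  105→111: 6 bp
  111→119: 8 bp
  119→121: 2 bp
  121→4 (wrap): 126-121+4 = 9 bp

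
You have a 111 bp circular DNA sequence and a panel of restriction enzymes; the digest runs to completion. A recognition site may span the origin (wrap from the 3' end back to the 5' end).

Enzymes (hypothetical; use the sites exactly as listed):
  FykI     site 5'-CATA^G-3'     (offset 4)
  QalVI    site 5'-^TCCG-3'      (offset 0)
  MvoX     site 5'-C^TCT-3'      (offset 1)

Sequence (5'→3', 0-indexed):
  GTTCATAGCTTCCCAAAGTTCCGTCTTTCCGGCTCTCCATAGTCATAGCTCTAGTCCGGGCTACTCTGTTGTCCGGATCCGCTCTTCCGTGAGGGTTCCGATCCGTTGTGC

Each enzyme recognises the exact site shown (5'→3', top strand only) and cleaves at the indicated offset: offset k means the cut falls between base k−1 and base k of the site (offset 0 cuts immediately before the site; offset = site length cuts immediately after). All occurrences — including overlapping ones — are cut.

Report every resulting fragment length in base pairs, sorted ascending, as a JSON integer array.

Site scan:
  FykI (CATAG, off=4): starts [3, 37, 43] → cuts [7, 41, 47]
  QalVI (TCCG, off=0): starts [19, 27, 54, 71, 77, 85, 96, 101] → cuts [19, 27, 54, 71, 77, 85, 96, 101]
  MvoX (CTCT, off=1): starts [32, 48, 63, 81] → cuts [33, 49, 64, 82]

All cut coordinates (distinct, sorted): [7, 19, 27, 33, 41, 47, 49, 54, 64, 71, 77, 82, 85, 96, 101]

Fragment lengths:
  7→19: 12 bp
  19→27: 8 bp
  27→33: 6 bp
  33→41: 8 bp
  41→47: 6 bp
  47→49: 2 bp
  49→54: 5 bp
  54→64: 10 bp
  64→71: 7 bp
  71→77: 6 bp
  77→82: 5 bp
  82→85: 3 bp
  85→96: 11 bp
  96→101: 5 bp
  101→7 (wrap): 111-101+7 = 17 bp

[2,3,5,5,5,6,6,6,7,8,8,10,11,12,17]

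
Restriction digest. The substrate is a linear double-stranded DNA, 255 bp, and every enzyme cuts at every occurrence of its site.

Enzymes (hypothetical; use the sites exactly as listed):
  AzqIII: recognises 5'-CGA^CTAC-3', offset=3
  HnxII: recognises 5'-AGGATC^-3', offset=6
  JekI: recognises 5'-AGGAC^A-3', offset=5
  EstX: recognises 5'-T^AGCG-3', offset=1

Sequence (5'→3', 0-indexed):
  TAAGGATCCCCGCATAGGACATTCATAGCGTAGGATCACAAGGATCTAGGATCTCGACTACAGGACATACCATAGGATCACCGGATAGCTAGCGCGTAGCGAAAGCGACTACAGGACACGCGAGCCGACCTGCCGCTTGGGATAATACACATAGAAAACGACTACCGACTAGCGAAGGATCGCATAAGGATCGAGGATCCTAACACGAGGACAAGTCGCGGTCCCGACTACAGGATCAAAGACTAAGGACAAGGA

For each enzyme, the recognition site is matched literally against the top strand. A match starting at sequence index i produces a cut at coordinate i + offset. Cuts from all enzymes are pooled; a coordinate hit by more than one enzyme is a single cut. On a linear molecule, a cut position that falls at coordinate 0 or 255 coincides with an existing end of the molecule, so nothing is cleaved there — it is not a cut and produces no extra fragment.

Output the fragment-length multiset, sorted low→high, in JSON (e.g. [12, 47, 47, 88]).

[4,5,6,7,7,7,8,9,9,9,9,10,11,11,11,11,11,12,13,13,13,15,44]

Site scan:
  AzqIII CGACTAC/3: at [54, 105, 158, 224] ⇒ [57, 108, 161, 227]
  HnxII AGGATC/6: at [2, 31, 40, 47, 73, 175, 186, 193, 231] ⇒ [8, 37, 46, 53, 79, 181, 192, 199, 237]
  JekI AGGACA/5: at [15, 61, 112, 207, 245] ⇒ [20, 66, 117, 212, 250]
  EstX TAGCG/1: at [25, 89, 96, 169] ⇒ [26, 90, 97, 170]

All cut coordinates (distinct, sorted): [8, 20, 26, 37, 46, 53, 57, 66, 79, 90, 97, 108, 117, 161, 170, 181, 192, 199, 212, 227, 237, 250]

Fragments:
  [0,8): 8 bp
  [8,20): 12 bp
  [20,26): 6 bp
  [26,37): 11 bp
  [37,46): 9 bp
  [46,53): 7 bp
  [53,57): 4 bp
  [57,66): 9 bp
  [66,79): 13 bp
  [79,90): 11 bp
  [90,97): 7 bp
  [97,108): 11 bp
  [108,117): 9 bp
  [117,161): 44 bp
  [161,170): 9 bp
  [170,181): 11 bp
  [181,192): 11 bp
  [192,199): 7 bp
  [199,212): 13 bp
  [212,227): 15 bp
  [227,237): 10 bp
  [237,250): 13 bp
  [250,255): 5 bp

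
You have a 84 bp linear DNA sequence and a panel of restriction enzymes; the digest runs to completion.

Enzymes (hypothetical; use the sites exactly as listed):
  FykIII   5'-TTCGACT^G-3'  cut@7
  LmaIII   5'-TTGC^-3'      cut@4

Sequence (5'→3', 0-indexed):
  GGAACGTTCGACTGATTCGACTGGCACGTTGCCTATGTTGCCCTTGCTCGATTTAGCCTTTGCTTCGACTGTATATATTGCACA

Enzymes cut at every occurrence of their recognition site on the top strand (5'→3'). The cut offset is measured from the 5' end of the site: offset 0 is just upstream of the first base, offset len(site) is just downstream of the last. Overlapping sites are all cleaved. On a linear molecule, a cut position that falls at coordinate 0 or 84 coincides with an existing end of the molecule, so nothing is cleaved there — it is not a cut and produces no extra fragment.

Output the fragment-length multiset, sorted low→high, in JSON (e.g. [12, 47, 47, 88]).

Scan for sites:
  FykIII (TTCGACTG, off=7): starts [6, 15, 63] → cuts [13, 22, 70]
  LmaIII (TTGC, off=4): starts [28, 37, 43, 59, 77] → cuts [32, 41, 47, 63, 81]

Pooled cuts: [13, 22, 32, 41, 47, 63, 70, 81]

Fragments:
  [0,13): 13 bp
  [13,22): 9 bp
  [22,32): 10 bp
  [32,41): 9 bp
  [41,47): 6 bp
  [47,63): 16 bp
  [63,70): 7 bp
  [70,81): 11 bp
  [81,84): 3 bp

[3,6,7,9,9,10,11,13,16]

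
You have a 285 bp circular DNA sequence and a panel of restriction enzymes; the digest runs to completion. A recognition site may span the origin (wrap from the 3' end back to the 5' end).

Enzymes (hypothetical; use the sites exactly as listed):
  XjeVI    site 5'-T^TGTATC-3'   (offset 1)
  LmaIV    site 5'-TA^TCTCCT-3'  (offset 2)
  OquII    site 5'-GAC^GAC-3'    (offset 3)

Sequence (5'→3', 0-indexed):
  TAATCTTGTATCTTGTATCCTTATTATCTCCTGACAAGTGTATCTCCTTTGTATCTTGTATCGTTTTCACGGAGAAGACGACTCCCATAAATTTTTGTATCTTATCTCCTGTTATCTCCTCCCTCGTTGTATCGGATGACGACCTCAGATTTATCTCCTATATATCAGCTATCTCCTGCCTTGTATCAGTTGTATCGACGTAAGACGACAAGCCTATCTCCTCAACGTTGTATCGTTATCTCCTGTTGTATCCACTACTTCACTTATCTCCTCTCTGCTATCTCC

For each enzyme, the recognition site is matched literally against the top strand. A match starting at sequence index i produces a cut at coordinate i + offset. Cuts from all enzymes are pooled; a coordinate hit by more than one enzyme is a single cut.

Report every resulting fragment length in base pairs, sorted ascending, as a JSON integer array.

Site scan:
  XjeVI TTGTATC/1: at [5, 12, 48, 55, 94, 126, 180, 189, 227, 245] ⇒ [6, 13, 49, 56, 95, 127, 181, 190, 228, 246]
  LmaIV TATCTCCT/2: at [24, 40, 102, 112, 151, 169, 214, 236, 264, 278] ⇒ [26, 42, 104, 114, 153, 171, 216, 238, 266, 280]
  OquII GACGAC/3: at [76, 137, 203] ⇒ [79, 140, 206]

Pooled cuts: [6, 13, 26, 42, 49, 56, 79, 95, 104, 114, 127, 140, 153, 171, 181, 190, 206, 216, 228, 238, 246, 266, 280]

Fragment lengths:
  6→13: 7 bp
  13→26: 13 bp
  26→42: 16 bp
  42→49: 7 bp
  49→56: 7 bp
  56→79: 23 bp
  79→95: 16 bp
  95→104: 9 bp
  104→114: 10 bp
  114→127: 13 bp
  127→140: 13 bp
  140→153: 13 bp
  153→171: 18 bp
  171→181: 10 bp
  181→190: 9 bp
  190→206: 16 bp
  206→216: 10 bp
  216→228: 12 bp
  228→238: 10 bp
  238→246: 8 bp
  246→266: 20 bp
  266→280: 14 bp
  280→6 (wrap): 285-280+6 = 11 bp

[7,7,7,8,9,9,10,10,10,10,11,12,13,13,13,13,14,16,16,16,18,20,23]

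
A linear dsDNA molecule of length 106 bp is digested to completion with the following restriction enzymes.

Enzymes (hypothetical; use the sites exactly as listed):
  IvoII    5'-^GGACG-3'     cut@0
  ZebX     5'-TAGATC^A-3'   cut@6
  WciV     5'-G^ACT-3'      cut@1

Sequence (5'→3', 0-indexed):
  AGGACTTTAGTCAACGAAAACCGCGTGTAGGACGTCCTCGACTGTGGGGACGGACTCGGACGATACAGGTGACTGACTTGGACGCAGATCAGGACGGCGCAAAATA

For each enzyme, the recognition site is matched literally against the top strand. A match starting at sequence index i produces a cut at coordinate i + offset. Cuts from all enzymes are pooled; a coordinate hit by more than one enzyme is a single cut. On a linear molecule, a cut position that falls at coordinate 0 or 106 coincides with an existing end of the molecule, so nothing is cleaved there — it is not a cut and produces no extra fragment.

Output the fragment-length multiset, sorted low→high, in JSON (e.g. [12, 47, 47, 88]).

Per-enzyme occurrences:
  IvoII GGACG/0: at [29, 47, 57, 79, 91] ⇒ [29, 47, 57, 79, 91]
  ZebX (TAGATCA, off=6): no sites
  WciV GACT/1: at [2, 39, 52, 70, 74] ⇒ [3, 40, 53, 71, 75]

All cut coordinates (distinct, sorted): [3, 29, 40, 47, 53, 57, 71, 75, 79, 91]

Fragment lengths:
  [0,3): 3 bp
  [3,29): 26 bp
  [29,40): 11 bp
  [40,47): 7 bp
  [47,53): 6 bp
  [53,57): 4 bp
  [57,71): 14 bp
  [71,75): 4 bp
  [75,79): 4 bp
  [79,91): 12 bp
  [91,106): 15 bp

[3,4,4,4,6,7,11,12,14,15,26]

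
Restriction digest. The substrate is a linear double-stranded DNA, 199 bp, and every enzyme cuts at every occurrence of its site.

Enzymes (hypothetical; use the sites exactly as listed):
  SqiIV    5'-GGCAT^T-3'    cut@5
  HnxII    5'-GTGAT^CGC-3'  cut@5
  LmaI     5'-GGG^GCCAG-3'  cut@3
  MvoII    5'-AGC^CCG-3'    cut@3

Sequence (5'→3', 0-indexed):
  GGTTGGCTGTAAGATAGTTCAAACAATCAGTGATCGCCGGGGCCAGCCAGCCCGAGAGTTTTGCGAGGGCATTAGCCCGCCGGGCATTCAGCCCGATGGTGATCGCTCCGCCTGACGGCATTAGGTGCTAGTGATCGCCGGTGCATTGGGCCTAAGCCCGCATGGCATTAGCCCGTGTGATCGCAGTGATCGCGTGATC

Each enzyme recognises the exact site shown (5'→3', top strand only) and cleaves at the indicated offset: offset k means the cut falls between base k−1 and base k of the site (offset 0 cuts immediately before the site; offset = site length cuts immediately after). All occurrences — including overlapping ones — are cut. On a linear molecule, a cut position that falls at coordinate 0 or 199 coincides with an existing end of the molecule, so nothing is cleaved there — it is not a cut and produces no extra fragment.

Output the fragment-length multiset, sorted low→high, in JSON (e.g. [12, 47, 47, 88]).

[4,4,5,7,9,9,9,10,11,11,11,14,18,21,22,34]

Per-enzyme occurrences:
  SqiIV (GGCATT, off=5): starts [67, 82, 116, 163] → cuts [72, 87, 121, 168]
  HnxII (GTGATCGC, off=5): starts [29, 98, 130, 176, 185] → cuts [34, 103, 135, 181, 190]
  LmaI (GGGGCCAG, off=3): starts [38] → cuts [41]
  MvoII (AGCCCG, off=3): starts [48, 73, 89, 154, 169] → cuts [51, 76, 92, 157, 172]

Pooled cuts: [34, 41, 51, 72, 76, 87, 92, 103, 121, 135, 157, 168, 172, 181, 190]

Fragments:
  [0,34): 34 bp
  [34,41): 7 bp
  [41,51): 10 bp
  [51,72): 21 bp
  [72,76): 4 bp
  [76,87): 11 bp
  [87,92): 5 bp
  [92,103): 11 bp
  [103,121): 18 bp
  [121,135): 14 bp
  [135,157): 22 bp
  [157,168): 11 bp
  [168,172): 4 bp
  [172,181): 9 bp
  [181,190): 9 bp
  [190,199): 9 bp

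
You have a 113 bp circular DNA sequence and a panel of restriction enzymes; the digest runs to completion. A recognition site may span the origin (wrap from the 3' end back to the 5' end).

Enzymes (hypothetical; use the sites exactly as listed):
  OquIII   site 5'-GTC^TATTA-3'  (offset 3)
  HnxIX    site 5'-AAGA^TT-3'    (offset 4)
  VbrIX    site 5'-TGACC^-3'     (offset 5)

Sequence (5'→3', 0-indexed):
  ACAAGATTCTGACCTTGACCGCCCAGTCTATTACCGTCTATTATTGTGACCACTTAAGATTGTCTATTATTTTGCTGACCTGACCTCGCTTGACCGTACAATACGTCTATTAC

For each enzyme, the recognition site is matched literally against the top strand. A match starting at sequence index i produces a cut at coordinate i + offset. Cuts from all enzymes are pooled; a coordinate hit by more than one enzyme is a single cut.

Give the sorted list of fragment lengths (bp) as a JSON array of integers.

[5,5,6,8,8,8,10,10,12,12,13,16]

Per-enzyme occurrences:
  OquIII (GTCTATTA, off=3): starts [25, 35, 61, 104] → cuts [28, 38, 64, 107]
  HnxIX (AAGATT, off=4): starts [2, 55] → cuts [6, 59]
  VbrIX (TGACC, off=5): starts [9, 15, 46, 75, 80, 90] → cuts [14, 20, 51, 80, 85, 95]

All cut coordinates (distinct, sorted): [6, 14, 20, 28, 38, 51, 59, 64, 80, 85, 95, 107]

Fragment lengths:
  6→14: 8 bp
  14→20: 6 bp
  20→28: 8 bp
  28→38: 10 bp
  38→51: 13 bp
  51→59: 8 bp
  59→64: 5 bp
  64→80: 16 bp
  80→85: 5 bp
  85→95: 10 bp
  95→107: 12 bp
  107→6 (wrap): 113-107+6 = 12 bp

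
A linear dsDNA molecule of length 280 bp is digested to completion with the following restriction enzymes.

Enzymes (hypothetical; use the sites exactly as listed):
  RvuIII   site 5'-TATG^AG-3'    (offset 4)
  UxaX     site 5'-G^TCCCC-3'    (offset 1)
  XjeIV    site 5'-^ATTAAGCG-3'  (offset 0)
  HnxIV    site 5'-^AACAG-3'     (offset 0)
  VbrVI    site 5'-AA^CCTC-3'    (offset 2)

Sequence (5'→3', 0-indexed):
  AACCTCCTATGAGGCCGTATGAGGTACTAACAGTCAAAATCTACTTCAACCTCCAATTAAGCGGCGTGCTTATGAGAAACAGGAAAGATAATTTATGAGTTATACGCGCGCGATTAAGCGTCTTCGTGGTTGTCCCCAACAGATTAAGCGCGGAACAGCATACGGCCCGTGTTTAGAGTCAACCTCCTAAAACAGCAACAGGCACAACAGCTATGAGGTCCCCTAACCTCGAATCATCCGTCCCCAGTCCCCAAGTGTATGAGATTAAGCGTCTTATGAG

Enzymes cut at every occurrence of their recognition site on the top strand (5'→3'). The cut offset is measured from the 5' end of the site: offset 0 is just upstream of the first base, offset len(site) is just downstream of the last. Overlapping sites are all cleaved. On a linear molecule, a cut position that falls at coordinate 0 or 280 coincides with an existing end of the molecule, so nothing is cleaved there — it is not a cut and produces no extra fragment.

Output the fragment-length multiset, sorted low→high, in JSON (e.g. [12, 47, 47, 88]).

[2,2,2,3,3,5,5,6,6,7,7,8,8,9,9,10,10,11,14,14,15,15,19,20,20,21,29]

Per-enzyme occurrences:
  RvuIII TATGAG/4: at [7, 17, 70, 93, 211, 257, 274] ⇒ [11, 21, 74, 97, 215, 261, 278]
  UxaX GTCCCC/1: at [131, 217, 239, 246] ⇒ [132, 218, 240, 247]
  XjeIV ATTAAGCG/0: at [55, 112, 142, 263] ⇒ [55, 112, 142, 263]
  HnxIV AACAG/0: at [28, 77, 137, 153, 190, 196, 205] ⇒ [28, 77, 137, 153, 190, 196, 205]
  VbrVI AACCTC/2: at [0, 47, 180, 224] ⇒ [2, 49, 182, 226]

All cut coordinates (distinct, sorted): [2, 11, 21, 28, 49, 55, 74, 77, 97, 112, 132, 137, 142, 153, 182, 190, 196, 205, 215, 218, 226, 240, 247, 261, 263, 278]

Fragments:
  [0,2): 2 bp
  [2,11): 9 bp
  [11,21): 10 bp
  [21,28): 7 bp
  [28,49): 21 bp
  [49,55): 6 bp
  [55,74): 19 bp
  [74,77): 3 bp
  [77,97): 20 bp
  [97,112): 15 bp
  [112,132): 20 bp
  [132,137): 5 bp
  [137,142): 5 bp
  [142,153): 11 bp
  [153,182): 29 bp
  [182,190): 8 bp
  [190,196): 6 bp
  [196,205): 9 bp
  [205,215): 10 bp
  [215,218): 3 bp
  [218,226): 8 bp
  [226,240): 14 bp
  [240,247): 7 bp
  [247,261): 14 bp
  [261,263): 2 bp
  [263,278): 15 bp
  [278,280): 2 bp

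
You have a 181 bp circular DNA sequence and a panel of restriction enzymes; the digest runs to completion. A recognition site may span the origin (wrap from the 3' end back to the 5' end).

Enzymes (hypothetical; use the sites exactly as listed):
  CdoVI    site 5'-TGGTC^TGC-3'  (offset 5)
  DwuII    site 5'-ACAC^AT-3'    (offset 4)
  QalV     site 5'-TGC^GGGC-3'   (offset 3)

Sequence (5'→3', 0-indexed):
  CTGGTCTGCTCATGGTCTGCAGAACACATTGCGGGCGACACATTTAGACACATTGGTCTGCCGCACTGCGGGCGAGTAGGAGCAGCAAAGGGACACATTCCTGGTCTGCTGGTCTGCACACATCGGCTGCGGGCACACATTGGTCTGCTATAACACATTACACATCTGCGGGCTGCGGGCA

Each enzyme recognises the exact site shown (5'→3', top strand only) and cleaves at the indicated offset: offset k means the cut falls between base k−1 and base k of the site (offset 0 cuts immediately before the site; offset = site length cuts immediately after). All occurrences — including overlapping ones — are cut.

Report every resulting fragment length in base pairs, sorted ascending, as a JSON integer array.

[5,6,7,7,7,7,7,8,8,9,9,10,10,10,11,11,11,11,27]

Per-enzyme occurrences:
  CdoVI TGGTCTGC/5: at [1, 12, 53, 101, 109, 140] ⇒ [6, 17, 58, 106, 114, 145]
  DwuII ACACAT/4: at [23, 37, 47, 92, 117, 134, 152, 159] ⇒ [27, 41, 51, 96, 121, 138, 156, 163]
  QalV TGCGGGC/3: at [29, 66, 127, 166, 173] ⇒ [32, 69, 130, 169, 176]

Pooled cuts: [6, 17, 27, 32, 41, 51, 58, 69, 96, 106, 114, 121, 130, 138, 145, 156, 163, 169, 176]

Fragment lengths:
  6→17: 11 bp
  17→27: 10 bp
  27→32: 5 bp
  32→41: 9 bp
  41→51: 10 bp
  51→58: 7 bp
  58→69: 11 bp
  69→96: 27 bp
  96→106: 10 bp
  106→114: 8 bp
  114→121: 7 bp
  121→130: 9 bp
  130→138: 8 bp
  138→145: 7 bp
  145→156: 11 bp
  156→163: 7 bp
  163→169: 6 bp
  169→176: 7 bp
  176→6 (wrap): 181-176+6 = 11 bp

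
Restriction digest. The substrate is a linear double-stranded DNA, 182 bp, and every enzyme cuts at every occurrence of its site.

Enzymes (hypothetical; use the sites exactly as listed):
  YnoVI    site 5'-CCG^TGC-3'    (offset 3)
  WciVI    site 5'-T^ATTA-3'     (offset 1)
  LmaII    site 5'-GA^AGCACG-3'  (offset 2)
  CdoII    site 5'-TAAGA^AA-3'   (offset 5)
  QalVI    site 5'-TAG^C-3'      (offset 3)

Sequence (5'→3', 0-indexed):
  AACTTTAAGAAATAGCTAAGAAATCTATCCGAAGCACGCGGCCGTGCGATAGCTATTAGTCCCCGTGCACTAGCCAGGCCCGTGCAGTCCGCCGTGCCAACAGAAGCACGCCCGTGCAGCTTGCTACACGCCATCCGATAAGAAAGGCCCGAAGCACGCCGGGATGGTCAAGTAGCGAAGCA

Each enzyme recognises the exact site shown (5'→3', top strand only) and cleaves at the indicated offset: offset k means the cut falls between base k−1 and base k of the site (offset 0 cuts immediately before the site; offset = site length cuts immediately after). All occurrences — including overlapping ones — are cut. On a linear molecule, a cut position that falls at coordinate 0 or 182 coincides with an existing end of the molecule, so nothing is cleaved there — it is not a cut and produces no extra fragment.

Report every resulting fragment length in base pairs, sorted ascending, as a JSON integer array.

[2,5,6,7,8,8,9,9,10,10,10,11,11,12,12,23,29]

Site scan:
  YnoVI CCGTGC/3: at [41, 62, 79, 91, 111] ⇒ [44, 65, 82, 94, 114]
  WciVI TATTA/1: at [53] ⇒ [54]
  LmaII GAAGCACG/2: at [30, 102, 150] ⇒ [32, 104, 152]
  CdoII TAAGAAA/5: at [5, 16, 138] ⇒ [10, 21, 143]
  QalVI TAGC/3: at [12, 49, 70, 172] ⇒ [15, 52, 73, 175]

Pooled cuts: [10, 15, 21, 32, 44, 52, 54, 65, 73, 82, 94, 104, 114, 143, 152, 175]

Fragments:
  [0,10): 10 bp
  [10,15): 5 bp
  [15,21): 6 bp
  [21,32): 11 bp
  [32,44): 12 bp
  [44,52): 8 bp
  [52,54): 2 bp
  [54,65): 11 bp
  [65,73): 8 bp
  [73,82): 9 bp
  [82,94): 12 bp
  [94,104): 10 bp
  [104,114): 10 bp
  [114,143): 29 bp
  [143,152): 9 bp
  [152,175): 23 bp
  [175,182): 7 bp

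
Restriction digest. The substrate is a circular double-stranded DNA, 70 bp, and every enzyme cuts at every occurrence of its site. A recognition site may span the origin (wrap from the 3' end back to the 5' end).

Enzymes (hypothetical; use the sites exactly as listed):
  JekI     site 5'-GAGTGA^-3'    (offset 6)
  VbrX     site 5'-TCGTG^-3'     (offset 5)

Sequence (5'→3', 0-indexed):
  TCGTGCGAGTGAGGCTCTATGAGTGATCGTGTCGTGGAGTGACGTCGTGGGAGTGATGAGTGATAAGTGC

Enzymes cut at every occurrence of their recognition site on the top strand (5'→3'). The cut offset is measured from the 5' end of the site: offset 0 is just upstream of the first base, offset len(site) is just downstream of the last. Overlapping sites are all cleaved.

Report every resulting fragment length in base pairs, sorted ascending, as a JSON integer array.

Site scan:
  JekI GAGTGA/6: at [6, 20, 36, 50, 57] ⇒ [12, 26, 42, 56, 63]
  VbrX TCGTG/5: at [0, 26, 31, 44] ⇒ [5, 31, 36, 49]

All cut coordinates (distinct, sorted): [5, 12, 26, 31, 36, 42, 49, 56, 63]

Fragment lengths:
  5→12: 7 bp
  12→26: 14 bp
  26→31: 5 bp
  31→36: 5 bp
  36→42: 6 bp
  42→49: 7 bp
  49→56: 7 bp
  56→63: 7 bp
  63→5 (wrap): 70-63+5 = 12 bp

[5,5,6,7,7,7,7,12,14]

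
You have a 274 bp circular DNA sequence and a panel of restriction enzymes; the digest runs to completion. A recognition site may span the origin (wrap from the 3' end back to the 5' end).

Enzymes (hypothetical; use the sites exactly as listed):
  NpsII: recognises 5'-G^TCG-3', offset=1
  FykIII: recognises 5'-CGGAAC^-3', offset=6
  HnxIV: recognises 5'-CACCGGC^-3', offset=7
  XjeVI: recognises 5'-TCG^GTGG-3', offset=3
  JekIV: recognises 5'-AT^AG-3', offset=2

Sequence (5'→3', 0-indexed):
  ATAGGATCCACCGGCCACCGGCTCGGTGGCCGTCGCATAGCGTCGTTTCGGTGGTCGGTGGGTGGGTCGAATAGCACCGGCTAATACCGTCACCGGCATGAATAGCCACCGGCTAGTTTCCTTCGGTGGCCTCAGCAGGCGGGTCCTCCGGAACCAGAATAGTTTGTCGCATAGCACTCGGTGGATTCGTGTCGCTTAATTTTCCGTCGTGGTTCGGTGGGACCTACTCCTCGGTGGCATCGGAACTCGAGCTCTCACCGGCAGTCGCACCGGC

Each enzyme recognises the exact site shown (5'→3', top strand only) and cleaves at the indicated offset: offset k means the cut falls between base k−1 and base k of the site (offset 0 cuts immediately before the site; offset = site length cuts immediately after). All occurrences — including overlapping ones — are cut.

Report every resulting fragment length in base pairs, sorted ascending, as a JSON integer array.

[2,2,3,3,4,4,6,6,6,6,6,6,7,7,8,8,9,9,10,10,10,11,12,13,13,15,16,16,17,29]

Site scan:
  NpsII (GTCG, off=1): starts [31, 41, 53, 65, 165, 190, 205, 263] → cuts [32, 42, 54, 66, 166, 191, 206, 264]
  FykIII (CGGAAC, off=6): starts [148, 240] → cuts [154, 246]
  HnxIV (CACCGGC, off=7): starts [8, 15, 74, 90, 106, 255, 267] → cuts [0, 15, 22, 81, 97, 113, 262]
  XjeVI (TCGGTGG, off=3): starts [22, 47, 54, 122, 177, 213, 230] → cuts [25, 50, 57, 125, 180, 216, 233]
  JekIV (ATAG, off=2): starts [0, 36, 70, 101, 158, 170] → cuts [2, 38, 72, 103, 160, 172]

All cut coordinates (distinct, sorted): [0, 2, 15, 22, 25, 32, 38, 42, 50, 54, 57, 66, 72, 81, 97, 103, 113, 125, 154, 160, 166, 172, 180, 191, 206, 216, 233, 246, 262, 264]

Fragment lengths:
  0→2: 2 bp
  2→15: 13 bp
  15→22: 7 bp
  22→25: 3 bp
  25→32: 7 bp
  32→38: 6 bp
  38→42: 4 bp
  42→50: 8 bp
  50→54: 4 bp
  54→57: 3 bp
  57→66: 9 bp
  66→72: 6 bp
  72→81: 9 bp
  81→97: 16 bp
  97→103: 6 bp
  103→113: 10 bp
  113→125: 12 bp
  125→154: 29 bp
  154→160: 6 bp
  160→166: 6 bp
  166→172: 6 bp
  172→180: 8 bp
  180→191: 11 bp
  191→206: 15 bp
  206→216: 10 bp
  216→233: 17 bp
  233→246: 13 bp
  246→262: 16 bp
  262→264: 2 bp
  264→0 (wrap): 274-264+0 = 10 bp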